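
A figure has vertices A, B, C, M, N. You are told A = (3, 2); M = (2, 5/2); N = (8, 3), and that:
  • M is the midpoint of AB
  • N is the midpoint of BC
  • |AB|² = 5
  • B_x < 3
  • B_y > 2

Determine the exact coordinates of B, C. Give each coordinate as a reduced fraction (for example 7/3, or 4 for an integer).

1. B_x = 1  [B = 2·M−A = 2·(2, 5/2)−(3, 2)]
2. B_y = 3  [B = 2·M−A = 2·(2, 5/2)−(3, 2)]
   so B = (1, 3)
3. C_x = 15  [C = 2·N−B = 2·(8, 3)−(1, 3)]
4. C_y = 3  [C = 2·N−B = 2·(8, 3)−(1, 3)]
   so C = (15, 3)

B = (1, 3)
C = (15, 3)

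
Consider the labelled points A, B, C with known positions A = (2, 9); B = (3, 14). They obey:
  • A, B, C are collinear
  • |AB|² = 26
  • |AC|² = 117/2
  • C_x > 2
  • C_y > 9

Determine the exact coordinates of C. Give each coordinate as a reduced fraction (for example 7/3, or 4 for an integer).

C = (7/2, 33/2)

1. C_x = 7/2  [[A, B, C are collinear ⇒ -5x+1y+1=0] ∩ [|C−(2, 9)|²=117/2]]
2. C_y = 33/2  [[A, B, C are collinear ⇒ -5x+1y+1=0] ∩ [|C−(2, 9)|²=117/2]]
   so C = (7/2, 33/2)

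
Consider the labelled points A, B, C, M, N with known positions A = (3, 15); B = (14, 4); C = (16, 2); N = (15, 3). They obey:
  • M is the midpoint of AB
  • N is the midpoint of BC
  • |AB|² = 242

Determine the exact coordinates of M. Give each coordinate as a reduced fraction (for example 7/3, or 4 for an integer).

1. M_x = 17/2  [2·M = A+B = (3, 15)+(14, 4)]
2. M_y = 19/2  [2·M = A+B = (3, 15)+(14, 4)]
   so M = (17/2, 19/2)

M = (17/2, 19/2)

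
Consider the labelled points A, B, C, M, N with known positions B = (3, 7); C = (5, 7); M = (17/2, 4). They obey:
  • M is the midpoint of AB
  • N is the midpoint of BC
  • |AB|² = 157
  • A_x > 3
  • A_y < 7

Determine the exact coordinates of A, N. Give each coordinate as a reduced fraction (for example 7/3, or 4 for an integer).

A = (14, 1)
N = (4, 7)

1. A_x = 14  [A = 2·M−B = 2·(17/2, 4)−(3, 7)]
2. A_y = 1  [A = 2·M−B = 2·(17/2, 4)−(3, 7)]
   so A = (14, 1)
3. N_x = 4  [2·N = B+C = (3, 7)+(5, 7)]
4. N_y = 7  [2·N = B+C = (3, 7)+(5, 7)]
   so N = (4, 7)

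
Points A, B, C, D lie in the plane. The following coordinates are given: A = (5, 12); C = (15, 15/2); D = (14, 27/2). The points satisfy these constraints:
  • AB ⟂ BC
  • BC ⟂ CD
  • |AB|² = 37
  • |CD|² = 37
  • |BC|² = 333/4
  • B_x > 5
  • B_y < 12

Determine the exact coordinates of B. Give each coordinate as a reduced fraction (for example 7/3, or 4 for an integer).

B = (6, 6)

1. B_x = 6  [[BC ⟂ CD ⇒ 1x-6y+30=0] ∩ [|B−(5, 12)|²=37]]
2. B_y = 6  [[BC ⟂ CD ⇒ 1x-6y+30=0] ∩ [|B−(5, 12)|²=37]]
   so B = (6, 6)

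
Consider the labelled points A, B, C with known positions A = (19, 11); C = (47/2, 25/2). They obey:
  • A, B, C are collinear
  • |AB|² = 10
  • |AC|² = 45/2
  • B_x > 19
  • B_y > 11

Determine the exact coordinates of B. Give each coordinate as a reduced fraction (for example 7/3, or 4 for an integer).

1. B_x = 22  [[A, B, C are collinear ⇒ 3/2x-9/2y+21=0] ∩ [|B−(19, 11)|²=10]]
2. B_y = 12  [[A, B, C are collinear ⇒ 3/2x-9/2y+21=0] ∩ [|B−(19, 11)|²=10]]
   so B = (22, 12)

B = (22, 12)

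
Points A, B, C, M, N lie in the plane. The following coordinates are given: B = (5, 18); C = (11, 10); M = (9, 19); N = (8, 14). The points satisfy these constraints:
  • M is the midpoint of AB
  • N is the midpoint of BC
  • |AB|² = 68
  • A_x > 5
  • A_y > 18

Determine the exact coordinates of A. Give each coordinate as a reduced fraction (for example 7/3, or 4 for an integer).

A = (13, 20)

1. A_x = 13  [A = 2·M−B = 2·(9, 19)−(5, 18)]
2. A_y = 20  [A = 2·M−B = 2·(9, 19)−(5, 18)]
   so A = (13, 20)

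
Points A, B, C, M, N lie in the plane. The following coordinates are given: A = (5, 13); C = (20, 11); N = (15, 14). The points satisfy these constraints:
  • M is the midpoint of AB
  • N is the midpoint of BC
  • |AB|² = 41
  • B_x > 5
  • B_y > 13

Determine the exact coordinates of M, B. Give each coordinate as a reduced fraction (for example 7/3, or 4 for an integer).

1. B_x = 10  [B = 2·N−C = 2·(15, 14)−(20, 11)]
2. B_y = 17  [B = 2·N−C = 2·(15, 14)−(20, 11)]
   so B = (10, 17)
3. M_x = 15/2  [2·M = A+B = (5, 13)+(10, 17)]
4. M_y = 15  [2·M = A+B = (5, 13)+(10, 17)]
   so M = (15/2, 15)

M = (15/2, 15)
B = (10, 17)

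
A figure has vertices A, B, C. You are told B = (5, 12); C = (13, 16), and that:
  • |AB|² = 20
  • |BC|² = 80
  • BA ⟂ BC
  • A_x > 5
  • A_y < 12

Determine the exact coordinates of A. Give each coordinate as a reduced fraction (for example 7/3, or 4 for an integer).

1. A_x = 7  [[BA ⟂ BC ⇒ 8x+4y-88=0] ∩ [|A−(5, 12)|²=20]]
2. A_y = 8  [[BA ⟂ BC ⇒ 8x+4y-88=0] ∩ [|A−(5, 12)|²=20]]
   so A = (7, 8)

A = (7, 8)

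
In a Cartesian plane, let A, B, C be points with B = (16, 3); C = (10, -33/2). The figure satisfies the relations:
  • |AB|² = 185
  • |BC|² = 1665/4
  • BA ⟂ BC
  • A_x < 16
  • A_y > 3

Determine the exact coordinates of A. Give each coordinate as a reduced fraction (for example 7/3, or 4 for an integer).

1. A_x = 3  [[BA ⟂ BC ⇒ -6x-39/2y+309/2=0] ∩ [|A−(16, 3)|²=185]]
2. A_y = 7  [[BA ⟂ BC ⇒ -6x-39/2y+309/2=0] ∩ [|A−(16, 3)|²=185]]
   so A = (3, 7)

A = (3, 7)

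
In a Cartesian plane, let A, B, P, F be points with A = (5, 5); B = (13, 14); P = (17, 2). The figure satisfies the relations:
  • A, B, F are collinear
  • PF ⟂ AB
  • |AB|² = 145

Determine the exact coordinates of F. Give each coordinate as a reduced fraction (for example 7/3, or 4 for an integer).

F = (1277/145, 1346/145)

1. F_x = 1277/145  [[A, B, F are collinear ⇒ -9x+8y+5=0] ∩ [PF ⟂ AB ⇒ 8x+9y-154=0]]
2. F_y = 1346/145  [[A, B, F are collinear ⇒ -9x+8y+5=0] ∩ [PF ⟂ AB ⇒ 8x+9y-154=0]]
   so F = (1277/145, 1346/145)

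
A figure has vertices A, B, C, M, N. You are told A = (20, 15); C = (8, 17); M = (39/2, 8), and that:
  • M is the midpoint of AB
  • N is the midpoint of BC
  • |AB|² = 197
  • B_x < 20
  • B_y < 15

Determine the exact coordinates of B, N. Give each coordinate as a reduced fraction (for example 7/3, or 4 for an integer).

B = (19, 1)
N = (27/2, 9)

1. B_x = 19  [B = 2·M−A = 2·(39/2, 8)−(20, 15)]
2. B_y = 1  [B = 2·M−A = 2·(39/2, 8)−(20, 15)]
   so B = (19, 1)
3. N_x = 27/2  [2·N = B+C = (19, 1)+(8, 17)]
4. N_y = 9  [2·N = B+C = (19, 1)+(8, 17)]
   so N = (27/2, 9)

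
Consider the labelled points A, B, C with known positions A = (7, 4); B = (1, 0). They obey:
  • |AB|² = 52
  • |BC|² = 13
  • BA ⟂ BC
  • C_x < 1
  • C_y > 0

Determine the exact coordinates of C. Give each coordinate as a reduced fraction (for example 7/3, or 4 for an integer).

1. C_x = -1  [[BA ⟂ BC ⇒ 6x+4y-6=0] ∩ [|C−(1, 0)|²=13]]
2. C_y = 3  [[BA ⟂ BC ⇒ 6x+4y-6=0] ∩ [|C−(1, 0)|²=13]]
   so C = (-1, 3)

C = (-1, 3)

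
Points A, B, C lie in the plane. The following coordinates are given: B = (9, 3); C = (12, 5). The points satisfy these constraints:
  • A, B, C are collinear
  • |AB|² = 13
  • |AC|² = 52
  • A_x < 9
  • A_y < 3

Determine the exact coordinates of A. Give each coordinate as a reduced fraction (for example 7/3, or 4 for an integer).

1. A_x = 6  [[A, B, C are collinear ⇒ -2x+3y+9=0] ∩ [|A−(9, 3)|²=13]]
2. A_y = 1  [[A, B, C are collinear ⇒ -2x+3y+9=0] ∩ [|A−(9, 3)|²=13]]
   so A = (6, 1)

A = (6, 1)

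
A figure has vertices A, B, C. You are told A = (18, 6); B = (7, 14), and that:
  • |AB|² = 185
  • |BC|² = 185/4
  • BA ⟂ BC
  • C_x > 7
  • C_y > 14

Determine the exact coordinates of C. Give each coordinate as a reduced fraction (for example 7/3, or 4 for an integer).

1. C_x = 11  [[BA ⟂ BC ⇒ 11x-8y+35=0] ∩ [|C−(7, 14)|²=185/4]]
2. C_y = 39/2  [[BA ⟂ BC ⇒ 11x-8y+35=0] ∩ [|C−(7, 14)|²=185/4]]
   so C = (11, 39/2)

C = (11, 39/2)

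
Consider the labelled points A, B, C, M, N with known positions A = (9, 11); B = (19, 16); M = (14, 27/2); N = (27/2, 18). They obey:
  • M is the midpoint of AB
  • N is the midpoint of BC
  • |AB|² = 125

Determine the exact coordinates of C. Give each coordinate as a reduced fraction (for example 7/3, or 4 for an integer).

C = (8, 20)

1. C_x = 8  [C = 2·N−B = 2·(27/2, 18)−(19, 16)]
2. C_y = 20  [C = 2·N−B = 2·(27/2, 18)−(19, 16)]
   so C = (8, 20)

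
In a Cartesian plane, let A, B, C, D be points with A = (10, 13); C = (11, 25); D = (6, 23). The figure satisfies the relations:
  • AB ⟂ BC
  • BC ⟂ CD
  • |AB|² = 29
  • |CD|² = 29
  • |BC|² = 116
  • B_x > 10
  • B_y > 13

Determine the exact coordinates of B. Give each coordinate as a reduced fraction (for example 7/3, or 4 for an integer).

1. B_x = 15  [[BC ⟂ CD ⇒ 5x+2y-105=0] ∩ [|B−(10, 13)|²=29]]
2. B_y = 15  [[BC ⟂ CD ⇒ 5x+2y-105=0] ∩ [|B−(10, 13)|²=29]]
   so B = (15, 15)

B = (15, 15)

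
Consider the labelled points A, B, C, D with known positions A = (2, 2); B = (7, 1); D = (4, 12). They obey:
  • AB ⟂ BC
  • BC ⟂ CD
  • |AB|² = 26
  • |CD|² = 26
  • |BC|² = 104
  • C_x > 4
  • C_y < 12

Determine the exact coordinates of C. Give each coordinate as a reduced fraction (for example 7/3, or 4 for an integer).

1. C_x = 9  [[AB ⟂ BC ⇒ 5x-1y-34=0] ∩ [|C−(4, 12)|²=26]]
2. C_y = 11  [[AB ⟂ BC ⇒ 5x-1y-34=0] ∩ [|C−(4, 12)|²=26]]
   so C = (9, 11)

C = (9, 11)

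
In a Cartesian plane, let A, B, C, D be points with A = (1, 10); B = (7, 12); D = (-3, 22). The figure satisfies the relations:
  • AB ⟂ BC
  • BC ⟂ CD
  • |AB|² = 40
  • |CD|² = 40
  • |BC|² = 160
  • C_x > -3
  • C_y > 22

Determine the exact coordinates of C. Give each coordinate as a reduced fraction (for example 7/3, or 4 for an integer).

C = (3, 24)

1. C_x = 3  [[AB ⟂ BC ⇒ 6x+2y-66=0] ∩ [|C−(-3, 22)|²=40]]
2. C_y = 24  [[AB ⟂ BC ⇒ 6x+2y-66=0] ∩ [|C−(-3, 22)|²=40]]
   so C = (3, 24)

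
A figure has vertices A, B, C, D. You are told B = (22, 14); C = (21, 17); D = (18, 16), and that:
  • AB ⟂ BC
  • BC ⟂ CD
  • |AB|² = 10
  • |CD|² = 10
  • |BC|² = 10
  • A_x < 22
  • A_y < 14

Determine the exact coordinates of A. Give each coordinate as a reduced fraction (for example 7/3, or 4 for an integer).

1. A_x = 19  [[AB ⟂ BC ⇒ 1x-3y+20=0] ∩ [|A−(22, 14)|²=10]]
2. A_y = 13  [[AB ⟂ BC ⇒ 1x-3y+20=0] ∩ [|A−(22, 14)|²=10]]
   so A = (19, 13)

A = (19, 13)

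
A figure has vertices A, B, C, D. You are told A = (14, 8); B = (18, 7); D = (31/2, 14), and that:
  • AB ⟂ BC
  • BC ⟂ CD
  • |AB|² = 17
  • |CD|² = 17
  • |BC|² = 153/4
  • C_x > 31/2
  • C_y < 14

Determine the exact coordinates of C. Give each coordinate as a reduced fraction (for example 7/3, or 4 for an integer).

1. C_x = 39/2  [[AB ⟂ BC ⇒ 4x-1y-65=0] ∩ [|C−(31/2, 14)|²=17]]
2. C_y = 13  [[AB ⟂ BC ⇒ 4x-1y-65=0] ∩ [|C−(31/2, 14)|²=17]]
   so C = (39/2, 13)

C = (39/2, 13)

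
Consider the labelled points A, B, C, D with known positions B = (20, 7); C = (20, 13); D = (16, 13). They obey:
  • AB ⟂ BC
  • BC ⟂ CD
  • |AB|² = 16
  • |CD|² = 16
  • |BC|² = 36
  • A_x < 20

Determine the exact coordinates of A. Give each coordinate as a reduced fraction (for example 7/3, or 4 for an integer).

A = (16, 7)

1. A_x = 16  [[AB ⟂ BC ⇒ -6y+42=0] ∩ [|A−(20, 7)|²=16]]
2. A_y = 7  [[AB ⟂ BC ⇒ -6y+42=0] ∩ [|A−(20, 7)|²=16]]
   so A = (16, 7)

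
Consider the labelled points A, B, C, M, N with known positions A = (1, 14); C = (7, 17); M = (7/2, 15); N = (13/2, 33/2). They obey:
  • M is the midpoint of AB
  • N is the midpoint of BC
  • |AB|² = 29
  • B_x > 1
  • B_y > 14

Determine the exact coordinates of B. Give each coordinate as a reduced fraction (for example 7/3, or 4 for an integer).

1. B_x = 6  [B = 2·M−A = 2·(7/2, 15)−(1, 14)]
2. B_y = 16  [B = 2·M−A = 2·(7/2, 15)−(1, 14)]
   so B = (6, 16)

B = (6, 16)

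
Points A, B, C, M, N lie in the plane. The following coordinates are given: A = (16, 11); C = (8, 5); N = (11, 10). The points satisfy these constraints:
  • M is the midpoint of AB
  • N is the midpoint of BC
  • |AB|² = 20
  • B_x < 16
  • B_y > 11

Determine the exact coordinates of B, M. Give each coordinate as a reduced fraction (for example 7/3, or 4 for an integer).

1. B_x = 14  [B = 2·N−C = 2·(11, 10)−(8, 5)]
2. B_y = 15  [B = 2·N−C = 2·(11, 10)−(8, 5)]
   so B = (14, 15)
3. M_x = 15  [2·M = A+B = (16, 11)+(14, 15)]
4. M_y = 13  [2·M = A+B = (16, 11)+(14, 15)]
   so M = (15, 13)

B = (14, 15)
M = (15, 13)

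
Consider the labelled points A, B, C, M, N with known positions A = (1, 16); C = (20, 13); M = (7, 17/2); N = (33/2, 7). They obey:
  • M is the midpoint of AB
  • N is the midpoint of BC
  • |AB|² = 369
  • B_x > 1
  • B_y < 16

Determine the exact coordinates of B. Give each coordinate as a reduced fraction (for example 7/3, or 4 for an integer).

1. B_x = 13  [B = 2·M−A = 2·(7, 17/2)−(1, 16)]
2. B_y = 1  [B = 2·M−A = 2·(7, 17/2)−(1, 16)]
   so B = (13, 1)

B = (13, 1)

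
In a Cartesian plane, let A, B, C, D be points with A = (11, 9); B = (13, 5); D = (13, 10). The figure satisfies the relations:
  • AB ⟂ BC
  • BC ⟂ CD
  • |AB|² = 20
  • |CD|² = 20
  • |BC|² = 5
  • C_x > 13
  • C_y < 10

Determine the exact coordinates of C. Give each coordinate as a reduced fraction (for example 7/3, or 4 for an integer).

1. C_x = 15  [[AB ⟂ BC ⇒ 2x-4y-6=0] ∩ [|C−(13, 10)|²=20]]
2. C_y = 6  [[AB ⟂ BC ⇒ 2x-4y-6=0] ∩ [|C−(13, 10)|²=20]]
   so C = (15, 6)

C = (15, 6)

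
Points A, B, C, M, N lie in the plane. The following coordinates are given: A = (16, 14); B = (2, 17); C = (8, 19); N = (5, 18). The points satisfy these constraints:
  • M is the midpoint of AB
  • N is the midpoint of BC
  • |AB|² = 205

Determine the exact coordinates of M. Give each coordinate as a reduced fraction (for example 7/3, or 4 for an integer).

M = (9, 31/2)

1. M_x = 9  [2·M = A+B = (16, 14)+(2, 17)]
2. M_y = 31/2  [2·M = A+B = (16, 14)+(2, 17)]
   so M = (9, 31/2)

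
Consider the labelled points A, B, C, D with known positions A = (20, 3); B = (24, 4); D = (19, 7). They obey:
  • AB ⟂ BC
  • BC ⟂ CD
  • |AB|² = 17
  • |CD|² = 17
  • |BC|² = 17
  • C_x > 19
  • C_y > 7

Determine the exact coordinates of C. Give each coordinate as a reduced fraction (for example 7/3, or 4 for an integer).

1. C_x = 23  [[AB ⟂ BC ⇒ 4x+1y-100=0] ∩ [|C−(19, 7)|²=17]]
2. C_y = 8  [[AB ⟂ BC ⇒ 4x+1y-100=0] ∩ [|C−(19, 7)|²=17]]
   so C = (23, 8)

C = (23, 8)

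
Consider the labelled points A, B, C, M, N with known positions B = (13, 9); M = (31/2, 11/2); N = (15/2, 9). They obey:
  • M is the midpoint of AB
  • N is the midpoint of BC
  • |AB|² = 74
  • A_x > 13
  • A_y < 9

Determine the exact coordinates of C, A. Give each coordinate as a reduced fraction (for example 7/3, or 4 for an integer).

1. A_x = 18  [A = 2·M−B = 2·(31/2, 11/2)−(13, 9)]
2. A_y = 2  [A = 2·M−B = 2·(31/2, 11/2)−(13, 9)]
   so A = (18, 2)
3. C_x = 2  [C = 2·N−B = 2·(15/2, 9)−(13, 9)]
4. C_y = 9  [C = 2·N−B = 2·(15/2, 9)−(13, 9)]
   so C = (2, 9)

C = (2, 9)
A = (18, 2)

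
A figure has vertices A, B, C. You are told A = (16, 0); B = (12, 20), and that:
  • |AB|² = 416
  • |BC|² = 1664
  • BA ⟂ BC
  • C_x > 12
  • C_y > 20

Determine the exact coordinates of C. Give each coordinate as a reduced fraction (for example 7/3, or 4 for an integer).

C = (52, 28)

1. C_x = 52  [[BA ⟂ BC ⇒ 4x-20y+352=0] ∩ [|C−(12, 20)|²=1664]]
2. C_y = 28  [[BA ⟂ BC ⇒ 4x-20y+352=0] ∩ [|C−(12, 20)|²=1664]]
   so C = (52, 28)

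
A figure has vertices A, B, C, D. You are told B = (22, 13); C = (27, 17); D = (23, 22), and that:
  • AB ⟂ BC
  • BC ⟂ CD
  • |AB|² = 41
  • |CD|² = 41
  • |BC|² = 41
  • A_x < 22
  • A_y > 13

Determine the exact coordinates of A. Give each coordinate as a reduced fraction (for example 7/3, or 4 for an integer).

1. A_x = 18  [[AB ⟂ BC ⇒ -5x-4y+162=0] ∩ [|A−(22, 13)|²=41]]
2. A_y = 18  [[AB ⟂ BC ⇒ -5x-4y+162=0] ∩ [|A−(22, 13)|²=41]]
   so A = (18, 18)

A = (18, 18)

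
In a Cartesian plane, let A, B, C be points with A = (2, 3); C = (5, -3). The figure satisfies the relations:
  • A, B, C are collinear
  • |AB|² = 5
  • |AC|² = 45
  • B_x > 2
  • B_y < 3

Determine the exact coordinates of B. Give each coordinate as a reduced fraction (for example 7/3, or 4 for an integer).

B = (3, 1)

1. B_x = 3  [[A, B, C are collinear ⇒ -6x-3y+21=0] ∩ [|B−(2, 3)|²=5]]
2. B_y = 1  [[A, B, C are collinear ⇒ -6x-3y+21=0] ∩ [|B−(2, 3)|²=5]]
   so B = (3, 1)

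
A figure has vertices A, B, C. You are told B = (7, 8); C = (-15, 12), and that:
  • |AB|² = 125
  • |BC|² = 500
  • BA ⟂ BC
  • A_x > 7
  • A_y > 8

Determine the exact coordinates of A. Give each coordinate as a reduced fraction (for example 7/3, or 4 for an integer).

1. A_x = 9  [[BA ⟂ BC ⇒ -22x+4y+122=0] ∩ [|A−(7, 8)|²=125]]
2. A_y = 19  [[BA ⟂ BC ⇒ -22x+4y+122=0] ∩ [|A−(7, 8)|²=125]]
   so A = (9, 19)

A = (9, 19)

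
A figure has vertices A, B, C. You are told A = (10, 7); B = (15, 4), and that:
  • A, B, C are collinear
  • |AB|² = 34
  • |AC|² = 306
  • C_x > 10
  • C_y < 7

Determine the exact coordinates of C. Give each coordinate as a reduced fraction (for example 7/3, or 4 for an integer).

1. C_x = 25  [[A, B, C are collinear ⇒ 3x+5y-65=0] ∩ [|C−(10, 7)|²=306]]
2. C_y = -2  [[A, B, C are collinear ⇒ 3x+5y-65=0] ∩ [|C−(10, 7)|²=306]]
   so C = (25, -2)

C = (25, -2)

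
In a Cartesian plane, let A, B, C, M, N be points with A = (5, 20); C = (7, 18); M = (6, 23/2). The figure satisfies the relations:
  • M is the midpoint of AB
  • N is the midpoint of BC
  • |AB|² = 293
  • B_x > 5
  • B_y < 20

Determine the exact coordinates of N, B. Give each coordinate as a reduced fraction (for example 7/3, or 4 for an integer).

1. B_x = 7  [B = 2·M−A = 2·(6, 23/2)−(5, 20)]
2. B_y = 3  [B = 2·M−A = 2·(6, 23/2)−(5, 20)]
   so B = (7, 3)
3. N_x = 7  [2·N = B+C = (7, 3)+(7, 18)]
4. N_y = 21/2  [2·N = B+C = (7, 3)+(7, 18)]
   so N = (7, 21/2)

N = (7, 21/2)
B = (7, 3)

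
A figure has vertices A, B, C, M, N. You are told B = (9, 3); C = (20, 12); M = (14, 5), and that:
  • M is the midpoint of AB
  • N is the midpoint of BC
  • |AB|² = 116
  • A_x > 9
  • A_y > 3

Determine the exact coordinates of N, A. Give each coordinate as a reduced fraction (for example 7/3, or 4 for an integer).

N = (29/2, 15/2)
A = (19, 7)

1. A_x = 19  [A = 2·M−B = 2·(14, 5)−(9, 3)]
2. A_y = 7  [A = 2·M−B = 2·(14, 5)−(9, 3)]
   so A = (19, 7)
3. N_x = 29/2  [2·N = B+C = (9, 3)+(20, 12)]
4. N_y = 15/2  [2·N = B+C = (9, 3)+(20, 12)]
   so N = (29/2, 15/2)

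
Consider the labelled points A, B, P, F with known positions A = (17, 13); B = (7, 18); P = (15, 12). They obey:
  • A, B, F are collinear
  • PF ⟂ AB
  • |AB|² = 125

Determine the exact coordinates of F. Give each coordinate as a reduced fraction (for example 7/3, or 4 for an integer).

F = (79/5, 68/5)

1. F_x = 79/5  [[A, B, F are collinear ⇒ -5x-10y+215=0] ∩ [PF ⟂ AB ⇒ -10x+5y+90=0]]
2. F_y = 68/5  [[A, B, F are collinear ⇒ -5x-10y+215=0] ∩ [PF ⟂ AB ⇒ -10x+5y+90=0]]
   so F = (79/5, 68/5)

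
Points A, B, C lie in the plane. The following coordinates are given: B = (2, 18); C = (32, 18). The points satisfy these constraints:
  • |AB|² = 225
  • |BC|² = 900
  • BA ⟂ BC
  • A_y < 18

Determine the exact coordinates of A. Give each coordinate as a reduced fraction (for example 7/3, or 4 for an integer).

1. A_x = 2  [[BA ⟂ BC ⇒ 30x-60=0] ∩ [|A−(2, 18)|²=225]]
2. A_y = 3  [[BA ⟂ BC ⇒ 30x-60=0] ∩ [|A−(2, 18)|²=225]]
   so A = (2, 3)

A = (2, 3)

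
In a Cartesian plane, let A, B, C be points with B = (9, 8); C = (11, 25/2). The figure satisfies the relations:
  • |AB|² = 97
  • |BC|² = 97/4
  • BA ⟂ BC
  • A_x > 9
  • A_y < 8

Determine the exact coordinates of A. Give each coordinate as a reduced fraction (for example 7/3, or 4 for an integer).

A = (18, 4)

1. A_x = 18  [[BA ⟂ BC ⇒ 2x+9/2y-54=0] ∩ [|A−(9, 8)|²=97]]
2. A_y = 4  [[BA ⟂ BC ⇒ 2x+9/2y-54=0] ∩ [|A−(9, 8)|²=97]]
   so A = (18, 4)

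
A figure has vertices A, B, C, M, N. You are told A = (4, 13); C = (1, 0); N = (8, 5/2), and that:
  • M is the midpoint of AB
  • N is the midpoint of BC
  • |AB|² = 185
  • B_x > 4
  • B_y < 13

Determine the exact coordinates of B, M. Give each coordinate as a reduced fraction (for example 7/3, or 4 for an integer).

B = (15, 5)
M = (19/2, 9)

1. B_x = 15  [B = 2·N−C = 2·(8, 5/2)−(1, 0)]
2. B_y = 5  [B = 2·N−C = 2·(8, 5/2)−(1, 0)]
   so B = (15, 5)
3. M_x = 19/2  [2·M = A+B = (4, 13)+(15, 5)]
4. M_y = 9  [2·M = A+B = (4, 13)+(15, 5)]
   so M = (19/2, 9)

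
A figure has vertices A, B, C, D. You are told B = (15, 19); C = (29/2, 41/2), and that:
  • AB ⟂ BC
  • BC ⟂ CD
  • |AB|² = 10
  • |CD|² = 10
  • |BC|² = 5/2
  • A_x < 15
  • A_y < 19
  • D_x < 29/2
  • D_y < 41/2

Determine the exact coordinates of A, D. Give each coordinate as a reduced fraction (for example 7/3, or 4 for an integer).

A = (12, 18)
D = (23/2, 39/2)

1. A_x = 12  [[AB ⟂ BC ⇒ 1/2x-3/2y+21=0] ∩ [|A−(15, 19)|²=10]]
2. A_y = 18  [[AB ⟂ BC ⇒ 1/2x-3/2y+21=0] ∩ [|A−(15, 19)|²=10]]
   so A = (12, 18)
3. D_x = 23/2  [[BC ⟂ CD ⇒ -1/2x+3/2y-47/2=0] ∩ [|D−(29/2, 41/2)|²=10]]
4. D_y = 39/2  [[BC ⟂ CD ⇒ -1/2x+3/2y-47/2=0] ∩ [|D−(29/2, 41/2)|²=10]]
   so D = (23/2, 39/2)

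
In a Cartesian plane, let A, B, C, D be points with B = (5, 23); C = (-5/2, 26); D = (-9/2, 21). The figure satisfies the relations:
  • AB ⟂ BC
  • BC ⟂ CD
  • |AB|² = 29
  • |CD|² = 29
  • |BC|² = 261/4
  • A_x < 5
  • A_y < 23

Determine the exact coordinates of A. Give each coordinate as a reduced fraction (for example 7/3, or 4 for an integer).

1. A_x = 3  [[AB ⟂ BC ⇒ 15/2x-3y+63/2=0] ∩ [|A−(5, 23)|²=29]]
2. A_y = 18  [[AB ⟂ BC ⇒ 15/2x-3y+63/2=0] ∩ [|A−(5, 23)|²=29]]
   so A = (3, 18)

A = (3, 18)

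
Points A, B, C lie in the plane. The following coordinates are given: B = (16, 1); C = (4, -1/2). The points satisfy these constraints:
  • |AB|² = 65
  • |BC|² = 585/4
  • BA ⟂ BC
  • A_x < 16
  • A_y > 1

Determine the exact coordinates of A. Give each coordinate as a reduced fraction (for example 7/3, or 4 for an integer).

1. A_x = 15  [[BA ⟂ BC ⇒ -12x-3/2y+387/2=0] ∩ [|A−(16, 1)|²=65]]
2. A_y = 9  [[BA ⟂ BC ⇒ -12x-3/2y+387/2=0] ∩ [|A−(16, 1)|²=65]]
   so A = (15, 9)

A = (15, 9)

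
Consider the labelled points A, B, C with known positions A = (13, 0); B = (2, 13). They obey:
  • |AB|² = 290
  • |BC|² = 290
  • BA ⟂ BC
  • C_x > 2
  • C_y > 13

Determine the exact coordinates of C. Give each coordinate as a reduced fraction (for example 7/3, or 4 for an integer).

1. C_x = 15  [[BA ⟂ BC ⇒ 11x-13y+147=0] ∩ [|C−(2, 13)|²=290]]
2. C_y = 24  [[BA ⟂ BC ⇒ 11x-13y+147=0] ∩ [|C−(2, 13)|²=290]]
   so C = (15, 24)

C = (15, 24)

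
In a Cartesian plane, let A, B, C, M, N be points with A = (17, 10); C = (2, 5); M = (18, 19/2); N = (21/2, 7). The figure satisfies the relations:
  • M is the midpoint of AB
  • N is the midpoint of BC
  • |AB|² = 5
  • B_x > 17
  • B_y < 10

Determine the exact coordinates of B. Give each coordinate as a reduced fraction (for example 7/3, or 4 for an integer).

1. B_x = 19  [B = 2·M−A = 2·(18, 19/2)−(17, 10)]
2. B_y = 9  [B = 2·M−A = 2·(18, 19/2)−(17, 10)]
   so B = (19, 9)

B = (19, 9)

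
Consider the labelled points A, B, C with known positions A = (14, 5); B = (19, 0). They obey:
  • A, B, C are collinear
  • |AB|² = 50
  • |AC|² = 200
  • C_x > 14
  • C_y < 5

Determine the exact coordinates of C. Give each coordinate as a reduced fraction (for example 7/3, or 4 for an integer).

C = (24, -5)

1. C_x = 24  [[A, B, C are collinear ⇒ 5x+5y-95=0] ∩ [|C−(14, 5)|²=200]]
2. C_y = -5  [[A, B, C are collinear ⇒ 5x+5y-95=0] ∩ [|C−(14, 5)|²=200]]
   so C = (24, -5)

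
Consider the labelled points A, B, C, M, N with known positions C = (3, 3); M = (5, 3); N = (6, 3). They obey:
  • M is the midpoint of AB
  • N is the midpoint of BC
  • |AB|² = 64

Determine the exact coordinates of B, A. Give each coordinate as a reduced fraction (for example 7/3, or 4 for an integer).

B = (9, 3)
A = (1, 3)

1. B_x = 9  [B = 2·N−C = 2·(6, 3)−(3, 3)]
2. B_y = 3  [B = 2·N−C = 2·(6, 3)−(3, 3)]
   so B = (9, 3)
3. A_x = 1  [A = 2·M−B = 2·(5, 3)−(9, 3)]
4. A_y = 3  [A = 2·M−B = 2·(5, 3)−(9, 3)]
   so A = (1, 3)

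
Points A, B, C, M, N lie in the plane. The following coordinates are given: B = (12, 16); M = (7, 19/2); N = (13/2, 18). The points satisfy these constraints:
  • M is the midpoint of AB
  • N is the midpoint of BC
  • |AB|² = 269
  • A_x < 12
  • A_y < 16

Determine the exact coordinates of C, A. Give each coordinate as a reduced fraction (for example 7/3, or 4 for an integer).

C = (1, 20)
A = (2, 3)

1. A_x = 2  [A = 2·M−B = 2·(7, 19/2)−(12, 16)]
2. A_y = 3  [A = 2·M−B = 2·(7, 19/2)−(12, 16)]
   so A = (2, 3)
3. C_x = 1  [C = 2·N−B = 2·(13/2, 18)−(12, 16)]
4. C_y = 20  [C = 2·N−B = 2·(13/2, 18)−(12, 16)]
   so C = (1, 20)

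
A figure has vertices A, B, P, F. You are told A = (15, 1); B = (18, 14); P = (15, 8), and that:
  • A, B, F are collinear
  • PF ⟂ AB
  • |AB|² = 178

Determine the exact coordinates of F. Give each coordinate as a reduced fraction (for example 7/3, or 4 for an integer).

F = (2943/178, 1361/178)

1. F_x = 2943/178  [[A, B, F are collinear ⇒ -13x+3y+192=0] ∩ [PF ⟂ AB ⇒ 3x+13y-149=0]]
2. F_y = 1361/178  [[A, B, F are collinear ⇒ -13x+3y+192=0] ∩ [PF ⟂ AB ⇒ 3x+13y-149=0]]
   so F = (2943/178, 1361/178)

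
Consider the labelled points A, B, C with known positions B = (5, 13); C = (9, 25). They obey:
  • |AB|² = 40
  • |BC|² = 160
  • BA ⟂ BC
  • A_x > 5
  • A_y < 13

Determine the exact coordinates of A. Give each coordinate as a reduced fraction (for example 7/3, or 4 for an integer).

A = (11, 11)

1. A_x = 11  [[BA ⟂ BC ⇒ 4x+12y-176=0] ∩ [|A−(5, 13)|²=40]]
2. A_y = 11  [[BA ⟂ BC ⇒ 4x+12y-176=0] ∩ [|A−(5, 13)|²=40]]
   so A = (11, 11)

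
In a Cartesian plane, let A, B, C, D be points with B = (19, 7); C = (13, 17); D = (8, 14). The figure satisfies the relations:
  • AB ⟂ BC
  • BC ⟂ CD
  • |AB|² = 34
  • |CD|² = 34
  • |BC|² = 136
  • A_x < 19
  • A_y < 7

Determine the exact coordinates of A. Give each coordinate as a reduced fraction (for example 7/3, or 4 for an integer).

1. A_x = 14  [[AB ⟂ BC ⇒ 6x-10y-44=0] ∩ [|A−(19, 7)|²=34]]
2. A_y = 4  [[AB ⟂ BC ⇒ 6x-10y-44=0] ∩ [|A−(19, 7)|²=34]]
   so A = (14, 4)

A = (14, 4)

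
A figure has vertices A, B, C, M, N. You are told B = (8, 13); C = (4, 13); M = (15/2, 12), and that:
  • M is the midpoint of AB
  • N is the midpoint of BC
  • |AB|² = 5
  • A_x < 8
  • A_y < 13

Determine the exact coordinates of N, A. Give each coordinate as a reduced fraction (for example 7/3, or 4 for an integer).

N = (6, 13)
A = (7, 11)

1. A_x = 7  [A = 2·M−B = 2·(15/2, 12)−(8, 13)]
2. A_y = 11  [A = 2·M−B = 2·(15/2, 12)−(8, 13)]
   so A = (7, 11)
3. N_x = 6  [2·N = B+C = (8, 13)+(4, 13)]
4. N_y = 13  [2·N = B+C = (8, 13)+(4, 13)]
   so N = (6, 13)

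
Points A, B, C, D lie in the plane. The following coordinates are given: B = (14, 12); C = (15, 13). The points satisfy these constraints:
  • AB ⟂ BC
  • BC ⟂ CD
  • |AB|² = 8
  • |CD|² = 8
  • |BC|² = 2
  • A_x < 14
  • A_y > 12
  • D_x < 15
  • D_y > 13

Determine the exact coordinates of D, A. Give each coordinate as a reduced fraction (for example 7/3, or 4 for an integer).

1. D_x = 13  [[BC ⟂ CD ⇒ 1x+1y-28=0] ∩ [|D−(15, 13)|²=8]]
2. D_y = 15  [[BC ⟂ CD ⇒ 1x+1y-28=0] ∩ [|D−(15, 13)|²=8]]
   so D = (13, 15)
3. A_x = 12  [[AB ⟂ BC ⇒ -1x-1y+26=0] ∩ [|A−(14, 12)|²=8]]
4. A_y = 14  [[AB ⟂ BC ⇒ -1x-1y+26=0] ∩ [|A−(14, 12)|²=8]]
   so A = (12, 14)

D = (13, 15)
A = (12, 14)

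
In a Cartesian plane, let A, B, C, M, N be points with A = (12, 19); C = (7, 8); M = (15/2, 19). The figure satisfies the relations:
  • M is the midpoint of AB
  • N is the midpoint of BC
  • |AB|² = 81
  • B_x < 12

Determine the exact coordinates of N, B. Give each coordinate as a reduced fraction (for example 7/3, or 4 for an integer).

1. B_x = 3  [B = 2·M−A = 2·(15/2, 19)−(12, 19)]
2. B_y = 19  [B = 2·M−A = 2·(15/2, 19)−(12, 19)]
   so B = (3, 19)
3. N_x = 5  [2·N = B+C = (3, 19)+(7, 8)]
4. N_y = 27/2  [2·N = B+C = (3, 19)+(7, 8)]
   so N = (5, 27/2)

N = (5, 27/2)
B = (3, 19)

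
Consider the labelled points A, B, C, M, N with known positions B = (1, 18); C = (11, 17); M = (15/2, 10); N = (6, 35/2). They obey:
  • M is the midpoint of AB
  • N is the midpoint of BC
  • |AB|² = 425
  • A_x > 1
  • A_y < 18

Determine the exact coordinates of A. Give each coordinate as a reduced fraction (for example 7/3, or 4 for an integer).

A = (14, 2)

1. A_x = 14  [A = 2·M−B = 2·(15/2, 10)−(1, 18)]
2. A_y = 2  [A = 2·M−B = 2·(15/2, 10)−(1, 18)]
   so A = (14, 2)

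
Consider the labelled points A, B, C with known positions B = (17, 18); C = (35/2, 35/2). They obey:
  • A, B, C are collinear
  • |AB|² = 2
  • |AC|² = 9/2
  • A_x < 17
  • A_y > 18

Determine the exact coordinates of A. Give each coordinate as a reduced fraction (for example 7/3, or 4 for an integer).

1. A_x = 16  [[A, B, C are collinear ⇒ 1/2x+1/2y-35/2=0] ∩ [|A−(17, 18)|²=2]]
2. A_y = 19  [[A, B, C are collinear ⇒ 1/2x+1/2y-35/2=0] ∩ [|A−(17, 18)|²=2]]
   so A = (16, 19)

A = (16, 19)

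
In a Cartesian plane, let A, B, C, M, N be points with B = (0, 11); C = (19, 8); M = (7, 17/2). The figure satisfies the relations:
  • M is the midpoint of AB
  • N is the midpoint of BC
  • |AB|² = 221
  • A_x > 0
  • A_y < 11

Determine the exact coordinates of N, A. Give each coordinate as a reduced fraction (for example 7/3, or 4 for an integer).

1. A_x = 14  [A = 2·M−B = 2·(7, 17/2)−(0, 11)]
2. A_y = 6  [A = 2·M−B = 2·(7, 17/2)−(0, 11)]
   so A = (14, 6)
3. N_x = 19/2  [2·N = B+C = (0, 11)+(19, 8)]
4. N_y = 19/2  [2·N = B+C = (0, 11)+(19, 8)]
   so N = (19/2, 19/2)

N = (19/2, 19/2)
A = (14, 6)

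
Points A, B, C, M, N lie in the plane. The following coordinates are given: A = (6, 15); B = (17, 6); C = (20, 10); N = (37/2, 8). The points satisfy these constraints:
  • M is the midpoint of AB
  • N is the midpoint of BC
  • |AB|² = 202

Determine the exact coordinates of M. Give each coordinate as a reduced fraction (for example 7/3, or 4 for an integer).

1. M_x = 23/2  [2·M = A+B = (6, 15)+(17, 6)]
2. M_y = 21/2  [2·M = A+B = (6, 15)+(17, 6)]
   so M = (23/2, 21/2)

M = (23/2, 21/2)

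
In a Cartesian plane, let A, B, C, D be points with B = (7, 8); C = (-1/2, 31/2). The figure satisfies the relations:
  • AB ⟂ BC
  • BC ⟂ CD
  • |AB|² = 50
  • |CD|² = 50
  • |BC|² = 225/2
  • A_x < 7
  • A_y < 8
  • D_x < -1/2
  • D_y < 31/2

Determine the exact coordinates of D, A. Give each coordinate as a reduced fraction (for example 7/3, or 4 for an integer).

1. D_x = -11/2  [[BC ⟂ CD ⇒ -15/2x+15/2y-120=0] ∩ [|D−(-1/2, 31/2)|²=50]]
2. D_y = 21/2  [[BC ⟂ CD ⇒ -15/2x+15/2y-120=0] ∩ [|D−(-1/2, 31/2)|²=50]]
   so D = (-11/2, 21/2)
3. A_x = 2  [[AB ⟂ BC ⇒ 15/2x-15/2y+15/2=0] ∩ [|A−(7, 8)|²=50]]
4. A_y = 3  [[AB ⟂ BC ⇒ 15/2x-15/2y+15/2=0] ∩ [|A−(7, 8)|²=50]]
   so A = (2, 3)

D = (-11/2, 21/2)
A = (2, 3)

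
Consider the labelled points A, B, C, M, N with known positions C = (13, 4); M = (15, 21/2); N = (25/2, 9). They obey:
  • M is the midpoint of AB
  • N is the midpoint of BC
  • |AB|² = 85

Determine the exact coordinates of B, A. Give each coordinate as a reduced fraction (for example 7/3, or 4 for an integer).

1. B_x = 12  [B = 2·N−C = 2·(25/2, 9)−(13, 4)]
2. B_y = 14  [B = 2·N−C = 2·(25/2, 9)−(13, 4)]
   so B = (12, 14)
3. A_x = 18  [A = 2·M−B = 2·(15, 21/2)−(12, 14)]
4. A_y = 7  [A = 2·M−B = 2·(15, 21/2)−(12, 14)]
   so A = (18, 7)

B = (12, 14)
A = (18, 7)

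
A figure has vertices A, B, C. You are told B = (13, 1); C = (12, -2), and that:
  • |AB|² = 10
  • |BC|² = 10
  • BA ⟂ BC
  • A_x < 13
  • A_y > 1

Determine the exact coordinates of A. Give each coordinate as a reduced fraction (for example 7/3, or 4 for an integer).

1. A_x = 10  [[BA ⟂ BC ⇒ -1x-3y+16=0] ∩ [|A−(13, 1)|²=10]]
2. A_y = 2  [[BA ⟂ BC ⇒ -1x-3y+16=0] ∩ [|A−(13, 1)|²=10]]
   so A = (10, 2)

A = (10, 2)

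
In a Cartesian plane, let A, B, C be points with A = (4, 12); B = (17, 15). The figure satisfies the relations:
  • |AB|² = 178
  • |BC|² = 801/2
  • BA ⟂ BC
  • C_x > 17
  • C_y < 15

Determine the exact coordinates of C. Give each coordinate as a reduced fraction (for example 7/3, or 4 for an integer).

1. C_x = 43/2  [[BA ⟂ BC ⇒ -13x-3y+266=0] ∩ [|C−(17, 15)|²=801/2]]
2. C_y = -9/2  [[BA ⟂ BC ⇒ -13x-3y+266=0] ∩ [|C−(17, 15)|²=801/2]]
   so C = (43/2, -9/2)

C = (43/2, -9/2)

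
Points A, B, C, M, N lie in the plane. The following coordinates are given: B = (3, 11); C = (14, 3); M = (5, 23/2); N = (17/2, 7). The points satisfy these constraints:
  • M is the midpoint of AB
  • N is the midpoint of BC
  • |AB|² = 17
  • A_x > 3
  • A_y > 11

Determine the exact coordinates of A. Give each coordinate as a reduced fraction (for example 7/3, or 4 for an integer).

A = (7, 12)

1. A_x = 7  [A = 2·M−B = 2·(5, 23/2)−(3, 11)]
2. A_y = 12  [A = 2·M−B = 2·(5, 23/2)−(3, 11)]
   so A = (7, 12)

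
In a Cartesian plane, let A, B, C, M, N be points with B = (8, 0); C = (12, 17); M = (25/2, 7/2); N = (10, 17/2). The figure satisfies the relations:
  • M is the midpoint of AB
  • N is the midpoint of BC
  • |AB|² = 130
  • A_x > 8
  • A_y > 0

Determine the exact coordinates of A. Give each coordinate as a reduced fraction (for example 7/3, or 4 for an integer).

A = (17, 7)

1. A_x = 17  [A = 2·M−B = 2·(25/2, 7/2)−(8, 0)]
2. A_y = 7  [A = 2·M−B = 2·(25/2, 7/2)−(8, 0)]
   so A = (17, 7)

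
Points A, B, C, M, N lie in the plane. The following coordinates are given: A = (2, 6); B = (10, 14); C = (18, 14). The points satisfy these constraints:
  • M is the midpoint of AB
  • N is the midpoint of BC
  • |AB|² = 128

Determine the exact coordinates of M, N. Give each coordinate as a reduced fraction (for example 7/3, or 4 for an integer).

1. M_x = 6  [2·M = A+B = (2, 6)+(10, 14)]
2. M_y = 10  [2·M = A+B = (2, 6)+(10, 14)]
   so M = (6, 10)
3. N_x = 14  [2·N = B+C = (10, 14)+(18, 14)]
4. N_y = 14  [2·N = B+C = (10, 14)+(18, 14)]
   so N = (14, 14)

M = (6, 10)
N = (14, 14)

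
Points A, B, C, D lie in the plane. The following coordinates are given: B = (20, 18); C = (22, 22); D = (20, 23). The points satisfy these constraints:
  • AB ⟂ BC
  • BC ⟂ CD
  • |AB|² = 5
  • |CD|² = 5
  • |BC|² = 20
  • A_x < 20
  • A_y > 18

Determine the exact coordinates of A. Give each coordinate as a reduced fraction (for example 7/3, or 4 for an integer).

A = (18, 19)

1. A_x = 18  [[AB ⟂ BC ⇒ -2x-4y+112=0] ∩ [|A−(20, 18)|²=5]]
2. A_y = 19  [[AB ⟂ BC ⇒ -2x-4y+112=0] ∩ [|A−(20, 18)|²=5]]
   so A = (18, 19)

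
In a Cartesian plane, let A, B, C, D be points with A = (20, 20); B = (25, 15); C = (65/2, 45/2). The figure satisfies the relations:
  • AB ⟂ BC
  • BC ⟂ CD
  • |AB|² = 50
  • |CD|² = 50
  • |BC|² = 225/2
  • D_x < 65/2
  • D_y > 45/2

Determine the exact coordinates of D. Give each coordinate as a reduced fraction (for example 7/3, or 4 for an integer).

D = (55/2, 55/2)

1. D_x = 55/2  [[BC ⟂ CD ⇒ 15/2x+15/2y-825/2=0] ∩ [|D−(65/2, 45/2)|²=50]]
2. D_y = 55/2  [[BC ⟂ CD ⇒ 15/2x+15/2y-825/2=0] ∩ [|D−(65/2, 45/2)|²=50]]
   so D = (55/2, 55/2)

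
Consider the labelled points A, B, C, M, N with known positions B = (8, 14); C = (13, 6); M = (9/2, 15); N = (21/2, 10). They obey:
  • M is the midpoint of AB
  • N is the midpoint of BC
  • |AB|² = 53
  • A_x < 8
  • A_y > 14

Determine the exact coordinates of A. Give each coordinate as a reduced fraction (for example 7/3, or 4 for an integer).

A = (1, 16)

1. A_x = 1  [A = 2·M−B = 2·(9/2, 15)−(8, 14)]
2. A_y = 16  [A = 2·M−B = 2·(9/2, 15)−(8, 14)]
   so A = (1, 16)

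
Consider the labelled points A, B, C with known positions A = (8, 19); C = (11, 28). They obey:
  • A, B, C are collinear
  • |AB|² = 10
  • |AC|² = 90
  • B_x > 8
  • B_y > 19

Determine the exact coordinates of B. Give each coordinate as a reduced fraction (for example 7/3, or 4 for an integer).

1. B_x = 9  [[A, B, C are collinear ⇒ 9x-3y-15=0] ∩ [|B−(8, 19)|²=10]]
2. B_y = 22  [[A, B, C are collinear ⇒ 9x-3y-15=0] ∩ [|B−(8, 19)|²=10]]
   so B = (9, 22)

B = (9, 22)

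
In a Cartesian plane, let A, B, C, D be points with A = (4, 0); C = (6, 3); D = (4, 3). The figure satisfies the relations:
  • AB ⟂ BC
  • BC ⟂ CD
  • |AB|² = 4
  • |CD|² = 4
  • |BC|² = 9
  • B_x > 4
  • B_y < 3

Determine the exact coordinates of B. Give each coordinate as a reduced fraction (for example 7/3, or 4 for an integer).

B = (6, 0)

1. B_x = 6  [[BC ⟂ CD ⇒ 2x-12=0] ∩ [|B−(4, 0)|²=4]]
2. B_y = 0  [[BC ⟂ CD ⇒ 2x-12=0] ∩ [|B−(4, 0)|²=4]]
   so B = (6, 0)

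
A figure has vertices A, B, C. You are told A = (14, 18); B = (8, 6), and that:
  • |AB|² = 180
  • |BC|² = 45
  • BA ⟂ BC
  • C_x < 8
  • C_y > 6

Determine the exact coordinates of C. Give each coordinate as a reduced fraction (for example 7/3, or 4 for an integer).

1. C_x = 2  [[BA ⟂ BC ⇒ 6x+12y-120=0] ∩ [|C−(8, 6)|²=45]]
2. C_y = 9  [[BA ⟂ BC ⇒ 6x+12y-120=0] ∩ [|C−(8, 6)|²=45]]
   so C = (2, 9)

C = (2, 9)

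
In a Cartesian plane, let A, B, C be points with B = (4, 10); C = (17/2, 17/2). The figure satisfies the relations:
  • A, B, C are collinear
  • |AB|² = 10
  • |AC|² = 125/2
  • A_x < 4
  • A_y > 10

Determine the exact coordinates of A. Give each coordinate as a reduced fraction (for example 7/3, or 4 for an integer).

1. A_x = 1  [[A, B, C are collinear ⇒ 3/2x+9/2y-51=0] ∩ [|A−(4, 10)|²=10]]
2. A_y = 11  [[A, B, C are collinear ⇒ 3/2x+9/2y-51=0] ∩ [|A−(4, 10)|²=10]]
   so A = (1, 11)

A = (1, 11)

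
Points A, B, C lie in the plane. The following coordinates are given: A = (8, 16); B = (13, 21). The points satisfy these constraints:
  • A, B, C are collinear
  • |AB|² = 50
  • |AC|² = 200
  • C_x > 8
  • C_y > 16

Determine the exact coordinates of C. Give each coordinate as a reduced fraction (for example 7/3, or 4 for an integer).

1. C_x = 18  [[A, B, C are collinear ⇒ -5x+5y-40=0] ∩ [|C−(8, 16)|²=200]]
2. C_y = 26  [[A, B, C are collinear ⇒ -5x+5y-40=0] ∩ [|C−(8, 16)|²=200]]
   so C = (18, 26)

C = (18, 26)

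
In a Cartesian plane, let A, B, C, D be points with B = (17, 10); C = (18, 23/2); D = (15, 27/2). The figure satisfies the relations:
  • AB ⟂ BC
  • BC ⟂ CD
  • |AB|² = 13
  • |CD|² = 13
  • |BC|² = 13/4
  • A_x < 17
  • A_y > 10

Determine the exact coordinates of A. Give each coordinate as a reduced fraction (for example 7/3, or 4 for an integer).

A = (14, 12)

1. A_x = 14  [[AB ⟂ BC ⇒ -1x-3/2y+32=0] ∩ [|A−(17, 10)|²=13]]
2. A_y = 12  [[AB ⟂ BC ⇒ -1x-3/2y+32=0] ∩ [|A−(17, 10)|²=13]]
   so A = (14, 12)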